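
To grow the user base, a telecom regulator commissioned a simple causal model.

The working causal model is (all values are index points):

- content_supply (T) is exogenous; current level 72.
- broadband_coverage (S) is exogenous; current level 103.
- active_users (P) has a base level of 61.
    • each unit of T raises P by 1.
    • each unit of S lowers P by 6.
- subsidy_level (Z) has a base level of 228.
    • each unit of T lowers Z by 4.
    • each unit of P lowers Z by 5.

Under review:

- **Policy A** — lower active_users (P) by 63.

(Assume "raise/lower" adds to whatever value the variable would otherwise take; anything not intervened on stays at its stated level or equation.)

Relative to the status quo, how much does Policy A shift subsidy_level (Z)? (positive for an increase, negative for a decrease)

315

Baseline:
  T = 72
  S = 103
  P = 61 + 72 − 6·103 = -485
  Z = 228 − 4·72 − 5·(-485) = 2365
Policy A (P − 63):
  T = 72
  S = 103
  P = 61 + 72 − 6·103 (−63 from intervention) = -548
  Z = 228 − 4·72 − 5·(-548) = 2680
Change in Z: 2680 − 2365 = 315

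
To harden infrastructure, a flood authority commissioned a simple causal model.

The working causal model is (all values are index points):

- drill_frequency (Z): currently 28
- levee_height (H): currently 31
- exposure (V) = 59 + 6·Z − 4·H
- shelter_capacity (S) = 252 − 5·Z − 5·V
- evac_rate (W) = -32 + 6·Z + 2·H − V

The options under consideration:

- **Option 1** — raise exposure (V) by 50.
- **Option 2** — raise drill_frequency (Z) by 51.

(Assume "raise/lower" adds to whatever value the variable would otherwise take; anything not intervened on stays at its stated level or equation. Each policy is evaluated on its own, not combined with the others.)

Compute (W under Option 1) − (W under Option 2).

-50

Option 1 (V + 50):
  Z = 28
  H = 31
  V = 59 + 6·28 − 4·31 (+50 from intervention) = 153
  W = -32 + 6·28 + 2·31 − 153 = 45
Option 2 (Z + 51):
  Z = 28 + 51 = 79
  H = 31
  V = 59 + 6·79 − 4·31 = 409
  W = -32 + 6·79 + 2·31 − 409 = 95
W: 45 − 95 = -50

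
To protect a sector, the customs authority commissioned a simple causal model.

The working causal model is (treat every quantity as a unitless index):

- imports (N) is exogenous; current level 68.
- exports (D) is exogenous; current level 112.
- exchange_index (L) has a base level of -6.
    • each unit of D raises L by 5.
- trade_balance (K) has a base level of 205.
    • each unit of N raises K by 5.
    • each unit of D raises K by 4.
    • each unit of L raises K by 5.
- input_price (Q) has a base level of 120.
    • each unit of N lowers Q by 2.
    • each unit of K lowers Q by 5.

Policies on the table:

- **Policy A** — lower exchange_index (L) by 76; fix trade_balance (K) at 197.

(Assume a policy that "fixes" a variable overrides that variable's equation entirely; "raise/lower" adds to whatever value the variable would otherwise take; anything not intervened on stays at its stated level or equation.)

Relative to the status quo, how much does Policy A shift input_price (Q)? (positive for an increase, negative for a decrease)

17830

Baseline:
  N = 68
  D = 112
  L = -6 + 5·112 = 554
  K = 205 + 5·68 + 4·112 + 5·554 = 3763
  Q = 120 − 2·68 − 5·3763 = -18831
Policy A (L − 76, K := 197):
  N = 68
  D = 112
  L = -6 + 5·112 (−76 from intervention) = 478
  K = 197
  Q = 120 − 2·68 − 5·197 = -1001
Change in Q: -1001 − (-18831) = 17830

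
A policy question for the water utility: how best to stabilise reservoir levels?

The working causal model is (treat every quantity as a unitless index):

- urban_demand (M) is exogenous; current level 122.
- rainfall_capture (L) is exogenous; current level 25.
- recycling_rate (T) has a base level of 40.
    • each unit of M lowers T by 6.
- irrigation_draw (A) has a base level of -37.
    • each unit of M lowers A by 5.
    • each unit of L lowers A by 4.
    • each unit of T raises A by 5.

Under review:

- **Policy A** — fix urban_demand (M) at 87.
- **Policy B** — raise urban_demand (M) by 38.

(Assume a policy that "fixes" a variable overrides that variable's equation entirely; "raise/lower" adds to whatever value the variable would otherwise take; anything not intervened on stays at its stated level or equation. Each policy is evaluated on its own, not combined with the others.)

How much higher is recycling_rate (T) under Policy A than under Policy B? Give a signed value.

438

Policy A (M := 87):
  M = 87
  T = 40 − 6·87 = -482
Policy B (M + 38):
  M = 122 + 38 = 160
  T = 40 − 6·160 = -920
T: -482 − (-920) = 438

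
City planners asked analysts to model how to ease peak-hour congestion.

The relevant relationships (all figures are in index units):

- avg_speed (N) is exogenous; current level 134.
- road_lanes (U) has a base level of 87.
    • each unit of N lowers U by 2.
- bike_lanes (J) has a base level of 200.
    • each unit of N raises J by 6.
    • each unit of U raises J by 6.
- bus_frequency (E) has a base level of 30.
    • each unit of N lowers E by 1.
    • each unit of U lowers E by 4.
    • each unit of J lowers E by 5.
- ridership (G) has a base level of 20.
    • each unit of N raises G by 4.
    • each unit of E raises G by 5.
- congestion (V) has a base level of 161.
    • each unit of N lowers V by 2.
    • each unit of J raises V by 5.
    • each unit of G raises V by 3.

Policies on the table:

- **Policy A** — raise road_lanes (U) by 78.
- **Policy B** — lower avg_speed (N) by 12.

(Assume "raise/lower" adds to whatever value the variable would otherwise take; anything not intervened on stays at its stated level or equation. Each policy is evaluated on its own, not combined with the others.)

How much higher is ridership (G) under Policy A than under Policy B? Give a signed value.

-10992

Policy A (U + 78):
  N = 134
  U = 87 − 2·134 (+78 from intervention) = -103
  J = 200 + 6·134 + 6·(-103) = 386
  E = 30 − 134 − 4·(-103) − 5·386 = -1622
  G = 20 + 4·134 + 5·(-1622) = -7554
Policy B (N − 12):
  N = 134 − 12 = 122
  U = 87 − 2·122 = -157
  J = 200 + 6·122 + 6·(-157) = -10
  E = 30 − 122 − 4·(-157) − 5·(-10) = 586
  G = 20 + 4·122 + 5·586 = 3438
G: -7554 − 3438 = -10992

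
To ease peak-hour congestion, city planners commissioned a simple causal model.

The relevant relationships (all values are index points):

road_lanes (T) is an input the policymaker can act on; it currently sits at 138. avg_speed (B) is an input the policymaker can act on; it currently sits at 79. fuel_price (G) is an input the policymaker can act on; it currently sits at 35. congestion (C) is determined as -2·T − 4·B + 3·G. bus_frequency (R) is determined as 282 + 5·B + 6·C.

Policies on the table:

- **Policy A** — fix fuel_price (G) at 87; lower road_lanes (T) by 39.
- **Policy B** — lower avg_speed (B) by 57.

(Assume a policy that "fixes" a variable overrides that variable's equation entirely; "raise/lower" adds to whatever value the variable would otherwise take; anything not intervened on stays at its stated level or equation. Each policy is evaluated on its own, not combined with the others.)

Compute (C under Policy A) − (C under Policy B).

Policy A (G := 87, T − 39):
  T = 138 − 39 = 99
  B = 79
  G = 87
  C = 0 − 2·99 − 4·79 + 3·87 = -253
Policy B (B − 57):
  T = 138
  B = 79 − 57 = 22
  G = 35
  C = 0 − 2·138 − 4·22 + 3·35 = -259
C: -253 − (-259) = 6

6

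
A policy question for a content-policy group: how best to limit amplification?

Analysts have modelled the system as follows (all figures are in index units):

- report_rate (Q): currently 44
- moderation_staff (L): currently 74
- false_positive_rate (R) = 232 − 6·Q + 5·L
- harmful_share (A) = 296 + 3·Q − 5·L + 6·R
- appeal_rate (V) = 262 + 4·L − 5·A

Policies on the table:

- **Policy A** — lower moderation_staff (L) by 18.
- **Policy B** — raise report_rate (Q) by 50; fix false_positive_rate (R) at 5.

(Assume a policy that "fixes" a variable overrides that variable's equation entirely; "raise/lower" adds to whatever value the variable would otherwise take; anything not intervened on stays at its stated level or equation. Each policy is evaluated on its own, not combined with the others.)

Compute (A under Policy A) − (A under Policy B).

Policy A (L − 18):
  Q = 44
  L = 74 − 18 = 56
  R = 232 − 6·44 + 5·56 = 248
  A = 296 + 3·44 − 5·56 + 6·248 = 1636
Policy B (Q + 50, R := 5):
  Q = 44 + 50 = 94
  L = 74
  R = 5
  A = 296 + 3·94 − 5·74 + 6·5 = 238
A: 1636 − 238 = 1398

1398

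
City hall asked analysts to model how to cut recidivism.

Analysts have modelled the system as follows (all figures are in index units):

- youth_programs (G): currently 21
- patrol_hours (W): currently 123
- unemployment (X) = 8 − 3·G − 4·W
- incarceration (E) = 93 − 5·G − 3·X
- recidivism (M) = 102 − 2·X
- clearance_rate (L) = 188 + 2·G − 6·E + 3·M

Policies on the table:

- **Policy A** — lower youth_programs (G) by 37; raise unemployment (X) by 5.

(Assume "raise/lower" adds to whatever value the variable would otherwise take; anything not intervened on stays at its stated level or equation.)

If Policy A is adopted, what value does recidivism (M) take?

Policy A (G − 37, X + 5):
  G = 21 − 37 = -16
  W = 123
  X = 8 − 3·(-16) − 4·123 (+5 from intervention) = -431
  M = 102 − 2·(-431) = 964

964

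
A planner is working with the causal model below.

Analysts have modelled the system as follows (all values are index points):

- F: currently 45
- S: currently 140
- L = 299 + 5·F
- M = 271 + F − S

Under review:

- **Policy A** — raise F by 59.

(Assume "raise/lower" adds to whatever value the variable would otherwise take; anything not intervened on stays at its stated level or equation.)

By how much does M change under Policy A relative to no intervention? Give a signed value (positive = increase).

Baseline:
  F = 45
  S = 140
  M = 271 + 45 − 140 = 176
Policy A (F + 59):
  F = 45 + 59 = 104
  S = 140
  M = 271 + 104 − 140 = 235
Change in M: 235 − 176 = 59

59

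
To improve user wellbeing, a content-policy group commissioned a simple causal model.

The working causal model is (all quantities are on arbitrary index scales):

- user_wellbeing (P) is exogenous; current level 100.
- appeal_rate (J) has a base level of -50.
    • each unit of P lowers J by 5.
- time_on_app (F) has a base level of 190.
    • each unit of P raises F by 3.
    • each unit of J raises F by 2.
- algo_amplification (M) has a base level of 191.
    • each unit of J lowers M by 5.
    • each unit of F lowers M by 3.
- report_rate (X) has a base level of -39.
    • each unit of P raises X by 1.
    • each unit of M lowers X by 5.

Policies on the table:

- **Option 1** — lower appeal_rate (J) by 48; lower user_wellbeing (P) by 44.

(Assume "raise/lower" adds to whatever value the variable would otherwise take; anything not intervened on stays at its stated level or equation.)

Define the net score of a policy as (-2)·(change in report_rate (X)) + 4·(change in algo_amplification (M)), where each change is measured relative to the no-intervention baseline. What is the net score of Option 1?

Baseline:
  P = 100
  J = -50 − 5·100 = -550
  F = 190 + 3·100 + 2·(-550) = -610
  M = 191 − 5·(-550) − 3·(-610) = 4771
  X = -39 + 100 − 5·4771 = -23794
Option 1 (J − 48, P − 44):
  P = 100 − 44 = 56
  J = -50 − 5·56 (−48 from intervention) = -378
  F = 190 + 3·56 + 2·(-378) = -398
  M = 191 − 5·(-378) − 3·(-398) = 3275
  X = -39 + 56 − 5·3275 = -16358
ΔX = -16358 − (-23794) = 7436; ΔM = 3275 − 4771 = -1496
Score = (-2)·7436 + 4·(-1496) = -20856

-20856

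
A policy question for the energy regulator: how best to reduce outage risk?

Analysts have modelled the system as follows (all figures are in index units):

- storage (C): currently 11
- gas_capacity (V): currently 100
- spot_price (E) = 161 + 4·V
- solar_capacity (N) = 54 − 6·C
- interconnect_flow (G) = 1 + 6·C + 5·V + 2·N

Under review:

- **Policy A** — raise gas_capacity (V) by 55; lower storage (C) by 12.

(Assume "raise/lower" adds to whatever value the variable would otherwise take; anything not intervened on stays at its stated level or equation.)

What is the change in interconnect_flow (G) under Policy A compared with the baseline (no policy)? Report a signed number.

347

Baseline:
  C = 11
  V = 100
  N = 54 − 6·11 = -12
  G = 1 + 6·11 + 5·100 + 2·(-12) = 543
Policy A (V + 55, C − 12):
  C = 11 − 12 = -1
  V = 100 + 55 = 155
  N = 54 − 6·(-1) = 60
  G = 1 + 6·(-1) + 5·155 + 2·60 = 890
Change in G: 890 − 543 = 347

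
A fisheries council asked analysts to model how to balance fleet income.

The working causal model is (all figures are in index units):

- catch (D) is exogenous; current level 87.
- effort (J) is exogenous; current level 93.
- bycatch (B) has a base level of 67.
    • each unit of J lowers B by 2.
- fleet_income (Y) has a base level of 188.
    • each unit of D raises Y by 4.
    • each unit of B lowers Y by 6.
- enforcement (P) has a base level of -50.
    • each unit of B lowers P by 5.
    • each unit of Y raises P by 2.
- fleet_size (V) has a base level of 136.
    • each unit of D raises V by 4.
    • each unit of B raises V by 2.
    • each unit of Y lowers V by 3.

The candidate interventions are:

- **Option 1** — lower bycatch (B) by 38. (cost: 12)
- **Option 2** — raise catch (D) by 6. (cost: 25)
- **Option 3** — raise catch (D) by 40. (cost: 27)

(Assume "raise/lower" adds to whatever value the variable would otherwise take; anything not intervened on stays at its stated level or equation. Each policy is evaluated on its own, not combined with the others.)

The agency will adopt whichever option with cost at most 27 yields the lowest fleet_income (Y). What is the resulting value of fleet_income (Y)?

1274

Option 1 (B − 38):
  D = 87
  J = 93
  B = 67 − 2·93 (−38 from intervention) = -157
  Y = 188 + 4·87 − 6·(-157) = 1478
Option 2 (D + 6):
  D = 87 + 6 = 93
  J = 93
  B = 67 − 2·93 = -119
  Y = 188 + 4·93 − 6·(-119) = 1274
Option 3 (D + 40):
  D = 87 + 40 = 127
  J = 93
  B = 67 − 2·93 = -119
  Y = 188 + 4·127 − 6·(-119) = 1410
Comparing — Option 1: Y=1478, Option 2: Y=1274, Option 3: Y=1410. Lowest is 1274 (Option 2).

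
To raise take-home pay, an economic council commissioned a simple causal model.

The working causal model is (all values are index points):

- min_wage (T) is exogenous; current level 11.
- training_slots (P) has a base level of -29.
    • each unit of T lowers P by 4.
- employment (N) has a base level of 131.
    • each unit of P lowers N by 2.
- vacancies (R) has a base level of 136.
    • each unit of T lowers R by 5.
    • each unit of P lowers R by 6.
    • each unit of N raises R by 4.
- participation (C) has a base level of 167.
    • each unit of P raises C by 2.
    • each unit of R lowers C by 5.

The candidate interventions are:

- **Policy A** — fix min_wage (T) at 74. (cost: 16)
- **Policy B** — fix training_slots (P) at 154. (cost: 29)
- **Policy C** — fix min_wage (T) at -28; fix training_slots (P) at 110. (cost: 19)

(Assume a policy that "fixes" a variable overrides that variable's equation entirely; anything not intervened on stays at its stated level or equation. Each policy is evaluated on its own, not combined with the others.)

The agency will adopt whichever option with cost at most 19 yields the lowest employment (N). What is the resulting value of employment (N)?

Policy A (T := 74):
  T = 74
  P = -29 − 4·74 = -325
  N = 131 − 2·(-325) = 781
Policy C (T := -28, P := 110):
  T = -28
  P = 110
  N = 131 − 2·110 = -89
Comparing — Policy A: N=781, Policy C: N=-89. Lowest is -89 (Policy C).

-89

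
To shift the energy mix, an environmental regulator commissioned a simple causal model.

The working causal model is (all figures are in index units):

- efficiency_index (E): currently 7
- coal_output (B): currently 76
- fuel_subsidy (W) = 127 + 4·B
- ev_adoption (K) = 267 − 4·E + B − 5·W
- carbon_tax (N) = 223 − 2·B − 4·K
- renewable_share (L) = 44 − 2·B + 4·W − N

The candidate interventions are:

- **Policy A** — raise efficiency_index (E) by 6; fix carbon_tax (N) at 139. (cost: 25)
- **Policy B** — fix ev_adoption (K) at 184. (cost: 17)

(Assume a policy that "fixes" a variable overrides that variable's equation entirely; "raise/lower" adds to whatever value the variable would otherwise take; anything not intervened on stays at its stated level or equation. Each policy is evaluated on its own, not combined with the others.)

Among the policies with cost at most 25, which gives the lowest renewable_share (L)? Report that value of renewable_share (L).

Policy A (E + 6, N := 139):
  E = 7 + 6 = 13
  B = 76
  W = 127 + 4·76 = 431
  K = 267 − 4·13 + 76 − 5·431 = -1864
  N = 139
  L = 44 − 2·76 + 4·431 − 139 = 1477
Policy B (K := 184):
  E = 7
  B = 76
  W = 127 + 4·76 = 431
  K = 184
  N = 223 − 2·76 − 4·184 = -665
  L = 44 − 2·76 + 4·431 − (-665) = 2281
Comparing — Policy A: L=1477, Policy B: L=2281. Lowest is 1477 (Policy A).

1477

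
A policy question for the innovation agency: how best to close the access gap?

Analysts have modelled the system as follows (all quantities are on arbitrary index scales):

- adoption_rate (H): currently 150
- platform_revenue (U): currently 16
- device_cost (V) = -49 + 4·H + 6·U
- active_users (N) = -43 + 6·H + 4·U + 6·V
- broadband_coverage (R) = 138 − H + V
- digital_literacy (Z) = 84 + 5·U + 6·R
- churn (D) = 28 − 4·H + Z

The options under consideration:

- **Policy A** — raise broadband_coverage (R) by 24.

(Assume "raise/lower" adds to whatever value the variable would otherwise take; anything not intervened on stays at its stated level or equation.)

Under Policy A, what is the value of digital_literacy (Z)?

Policy A (R + 24):
  H = 150
  U = 16
  V = -49 + 4·150 + 6·16 = 647
  R = 138 − 150 + 647 (+24 from intervention) = 659
  Z = 84 + 5·16 + 6·659 = 4118

4118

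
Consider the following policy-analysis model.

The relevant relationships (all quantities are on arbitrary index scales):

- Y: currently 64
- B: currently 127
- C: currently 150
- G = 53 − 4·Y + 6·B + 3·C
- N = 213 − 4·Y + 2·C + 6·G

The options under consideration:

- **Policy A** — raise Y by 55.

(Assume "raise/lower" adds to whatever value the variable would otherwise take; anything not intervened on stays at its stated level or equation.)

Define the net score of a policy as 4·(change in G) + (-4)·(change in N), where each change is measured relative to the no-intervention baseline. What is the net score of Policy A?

5280

Baseline:
  Y = 64
  B = 127
  C = 150
  G = 53 − 4·64 + 6·127 + 3·150 = 1009
  N = 213 − 4·64 + 2·150 + 6·1009 = 6311
Policy A (Y + 55):
  Y = 64 + 55 = 119
  B = 127
  C = 150
  G = 53 − 4·119 + 6·127 + 3·150 = 789
  N = 213 − 4·119 + 2·150 + 6·789 = 4771
ΔG = 789 − 1009 = -220; ΔN = 4771 − 6311 = -1540
Score = 4·(-220) + (-4)·(-1540) = 5280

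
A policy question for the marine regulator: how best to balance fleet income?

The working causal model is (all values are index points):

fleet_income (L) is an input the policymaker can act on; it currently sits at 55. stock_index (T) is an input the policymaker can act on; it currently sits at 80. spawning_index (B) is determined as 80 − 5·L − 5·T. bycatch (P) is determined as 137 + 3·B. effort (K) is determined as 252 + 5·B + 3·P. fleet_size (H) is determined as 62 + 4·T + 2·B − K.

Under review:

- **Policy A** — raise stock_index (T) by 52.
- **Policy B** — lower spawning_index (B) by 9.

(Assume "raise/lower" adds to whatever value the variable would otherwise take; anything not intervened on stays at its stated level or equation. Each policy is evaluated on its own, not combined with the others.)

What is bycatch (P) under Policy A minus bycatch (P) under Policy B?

-753

Policy A (T + 52):
  L = 55
  T = 80 + 52 = 132
  B = 80 − 5·55 − 5·132 = -855
  P = 137 + 3·(-855) = -2428
Policy B (B − 9):
  L = 55
  T = 80
  B = 80 − 5·55 − 5·80 (−9 from intervention) = -604
  P = 137 + 3·(-604) = -1675
P: -2428 − (-1675) = -753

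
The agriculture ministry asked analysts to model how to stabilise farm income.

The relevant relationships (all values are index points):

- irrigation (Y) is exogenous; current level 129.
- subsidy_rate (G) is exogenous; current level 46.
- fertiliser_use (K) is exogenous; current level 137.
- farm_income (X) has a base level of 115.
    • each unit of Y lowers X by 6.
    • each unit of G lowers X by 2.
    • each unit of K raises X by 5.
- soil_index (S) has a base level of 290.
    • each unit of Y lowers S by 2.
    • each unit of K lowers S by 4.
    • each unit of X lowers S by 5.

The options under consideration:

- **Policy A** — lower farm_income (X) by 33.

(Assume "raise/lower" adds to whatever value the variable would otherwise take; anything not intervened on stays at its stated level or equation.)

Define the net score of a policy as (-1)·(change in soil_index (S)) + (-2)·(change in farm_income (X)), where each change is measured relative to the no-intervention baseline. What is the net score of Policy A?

Baseline:
  Y = 129
  G = 46
  K = 137
  X = 115 − 6·129 − 2·46 + 5·137 = -66
  S = 290 − 2·129 − 4·137 − 5·(-66) = -186
Policy A (X − 33):
  Y = 129
  G = 46
  K = 137
  X = 115 − 6·129 − 2·46 + 5·137 (−33 from intervention) = -99
  S = 290 − 2·129 − 4·137 − 5·(-99) = -21
ΔS = -21 − (-186) = 165; ΔX = -99 − (-66) = -33
Score = (-1)·165 + (-2)·(-33) = -99

-99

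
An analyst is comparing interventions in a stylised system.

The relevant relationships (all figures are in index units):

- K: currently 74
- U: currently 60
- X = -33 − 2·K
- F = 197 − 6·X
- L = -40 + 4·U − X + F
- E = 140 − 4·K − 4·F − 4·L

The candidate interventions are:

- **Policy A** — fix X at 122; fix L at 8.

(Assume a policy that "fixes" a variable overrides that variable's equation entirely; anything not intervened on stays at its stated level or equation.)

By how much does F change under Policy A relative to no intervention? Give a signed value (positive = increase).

Baseline:
  K = 74
  X = -33 − 2·74 = -181
  F = 197 − 6·(-181) = 1283
Policy A (X := 122, L := 8):
  K = 74
  X = 122
  F = 197 − 6·122 = -535
Change in F: -535 − 1283 = -1818

-1818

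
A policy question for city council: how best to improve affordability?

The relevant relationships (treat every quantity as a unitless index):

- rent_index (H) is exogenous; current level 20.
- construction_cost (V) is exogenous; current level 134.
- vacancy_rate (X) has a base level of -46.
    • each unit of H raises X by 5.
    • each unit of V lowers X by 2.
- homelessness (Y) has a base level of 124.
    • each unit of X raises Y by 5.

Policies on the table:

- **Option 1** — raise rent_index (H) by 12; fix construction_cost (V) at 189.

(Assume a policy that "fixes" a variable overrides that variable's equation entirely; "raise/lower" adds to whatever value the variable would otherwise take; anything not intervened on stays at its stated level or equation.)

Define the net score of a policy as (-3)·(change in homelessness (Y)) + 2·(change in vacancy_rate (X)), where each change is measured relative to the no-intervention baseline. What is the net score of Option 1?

650

Baseline:
  H = 20
  V = 134
  X = -46 + 5·20 − 2·134 = -214
  Y = 124 + 5·(-214) = -946
Option 1 (H + 12, V := 189):
  H = 20 + 12 = 32
  V = 189
  X = -46 + 5·32 − 2·189 = -264
  Y = 124 + 5·(-264) = -1196
ΔY = -1196 − (-946) = -250; ΔX = -264 − (-214) = -50
Score = (-3)·(-250) + 2·(-50) = 650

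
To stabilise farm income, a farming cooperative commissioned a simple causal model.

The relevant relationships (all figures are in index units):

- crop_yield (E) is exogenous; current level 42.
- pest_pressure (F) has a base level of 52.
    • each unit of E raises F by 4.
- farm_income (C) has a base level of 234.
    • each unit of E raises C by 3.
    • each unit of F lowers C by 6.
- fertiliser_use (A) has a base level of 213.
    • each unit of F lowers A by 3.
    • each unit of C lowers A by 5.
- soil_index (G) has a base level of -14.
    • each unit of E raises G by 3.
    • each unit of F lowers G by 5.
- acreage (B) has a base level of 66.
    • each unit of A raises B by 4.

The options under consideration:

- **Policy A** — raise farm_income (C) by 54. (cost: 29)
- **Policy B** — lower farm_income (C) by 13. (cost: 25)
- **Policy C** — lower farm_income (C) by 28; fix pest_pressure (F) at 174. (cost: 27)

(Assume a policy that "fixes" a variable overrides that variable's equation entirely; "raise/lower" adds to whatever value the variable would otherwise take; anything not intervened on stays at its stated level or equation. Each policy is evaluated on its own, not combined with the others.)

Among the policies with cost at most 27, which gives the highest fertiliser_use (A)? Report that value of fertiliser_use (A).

Policy B (C − 13):
  E = 42
  F = 52 + 4·42 = 220
  C = 234 + 3·42 − 6·220 (−13 from intervention) = -973
  A = 213 − 3·220 − 5·(-973) = 4418
Policy C (C − 28, F := 174):
  E = 42
  F = 174
  C = 234 + 3·42 − 6·174 (−28 from intervention) = -712
  A = 213 − 3·174 − 5·(-712) = 3251
Comparing — Policy B: A=4418, Policy C: A=3251. Highest is 4418 (Policy B).

4418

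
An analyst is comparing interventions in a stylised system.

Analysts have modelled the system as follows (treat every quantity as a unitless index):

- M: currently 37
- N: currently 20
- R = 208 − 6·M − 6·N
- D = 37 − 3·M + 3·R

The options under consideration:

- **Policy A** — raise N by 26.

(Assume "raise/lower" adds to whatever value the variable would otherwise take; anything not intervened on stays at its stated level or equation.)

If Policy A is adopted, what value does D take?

Policy A (N + 26):
  M = 37
  N = 20 + 26 = 46
  R = 208 − 6·37 − 6·46 = -290
  D = 37 − 3·37 + 3·(-290) = -944

-944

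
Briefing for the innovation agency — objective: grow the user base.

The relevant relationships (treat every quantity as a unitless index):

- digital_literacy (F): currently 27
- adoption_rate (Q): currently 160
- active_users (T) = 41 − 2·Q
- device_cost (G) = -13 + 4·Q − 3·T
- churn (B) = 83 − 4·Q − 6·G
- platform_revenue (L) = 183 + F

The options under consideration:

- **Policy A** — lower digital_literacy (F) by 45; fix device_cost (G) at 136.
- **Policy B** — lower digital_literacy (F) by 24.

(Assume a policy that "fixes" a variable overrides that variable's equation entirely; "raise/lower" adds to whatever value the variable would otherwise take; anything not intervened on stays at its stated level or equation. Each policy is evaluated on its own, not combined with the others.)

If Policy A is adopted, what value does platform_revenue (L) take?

Policy A (F − 45, G := 136):
  F = 27 − 45 = -18
  L = 183 + (-18) = 165

165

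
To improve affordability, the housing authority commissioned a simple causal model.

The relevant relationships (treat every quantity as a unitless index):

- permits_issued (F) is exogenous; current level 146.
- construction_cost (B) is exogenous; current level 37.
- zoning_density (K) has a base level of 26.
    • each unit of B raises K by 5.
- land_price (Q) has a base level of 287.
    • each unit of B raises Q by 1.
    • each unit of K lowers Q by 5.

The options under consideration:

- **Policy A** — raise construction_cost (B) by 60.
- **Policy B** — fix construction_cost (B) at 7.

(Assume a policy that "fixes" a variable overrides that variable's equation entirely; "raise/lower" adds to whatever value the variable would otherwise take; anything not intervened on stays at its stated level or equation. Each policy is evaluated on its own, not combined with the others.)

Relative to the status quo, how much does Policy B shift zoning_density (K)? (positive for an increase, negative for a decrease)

-150

Baseline:
  B = 37
  K = 26 + 5·37 = 211
Policy B (B := 7):
  B = 7
  K = 26 + 5·7 = 61
Change in K: 61 − 211 = -150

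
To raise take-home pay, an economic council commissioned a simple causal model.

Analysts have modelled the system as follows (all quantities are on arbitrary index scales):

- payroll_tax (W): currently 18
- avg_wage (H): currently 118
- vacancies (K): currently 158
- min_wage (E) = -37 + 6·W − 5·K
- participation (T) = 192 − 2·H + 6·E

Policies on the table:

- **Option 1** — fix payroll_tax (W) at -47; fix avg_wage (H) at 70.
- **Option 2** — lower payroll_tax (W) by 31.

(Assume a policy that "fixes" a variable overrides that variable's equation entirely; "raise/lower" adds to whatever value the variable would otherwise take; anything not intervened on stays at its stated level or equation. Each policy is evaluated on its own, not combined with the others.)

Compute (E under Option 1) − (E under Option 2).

-204

Option 1 (W := -47, H := 70):
  W = -47
  K = 158
  E = -37 + 6·(-47) − 5·158 = -1109
Option 2 (W − 31):
  W = 18 − 31 = -13
  K = 158
  E = -37 + 6·(-13) − 5·158 = -905
E: -1109 − (-905) = -204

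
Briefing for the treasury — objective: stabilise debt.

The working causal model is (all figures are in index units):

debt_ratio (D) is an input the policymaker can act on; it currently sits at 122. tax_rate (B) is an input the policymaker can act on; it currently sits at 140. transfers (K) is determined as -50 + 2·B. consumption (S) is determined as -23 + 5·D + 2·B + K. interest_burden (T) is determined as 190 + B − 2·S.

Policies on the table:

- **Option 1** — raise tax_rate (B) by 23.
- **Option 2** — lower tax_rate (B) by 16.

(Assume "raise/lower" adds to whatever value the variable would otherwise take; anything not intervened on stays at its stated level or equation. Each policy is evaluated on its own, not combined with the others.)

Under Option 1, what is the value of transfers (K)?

Option 1 (B + 23):
  B = 140 + 23 = 163
  K = -50 + 2·163 = 276

276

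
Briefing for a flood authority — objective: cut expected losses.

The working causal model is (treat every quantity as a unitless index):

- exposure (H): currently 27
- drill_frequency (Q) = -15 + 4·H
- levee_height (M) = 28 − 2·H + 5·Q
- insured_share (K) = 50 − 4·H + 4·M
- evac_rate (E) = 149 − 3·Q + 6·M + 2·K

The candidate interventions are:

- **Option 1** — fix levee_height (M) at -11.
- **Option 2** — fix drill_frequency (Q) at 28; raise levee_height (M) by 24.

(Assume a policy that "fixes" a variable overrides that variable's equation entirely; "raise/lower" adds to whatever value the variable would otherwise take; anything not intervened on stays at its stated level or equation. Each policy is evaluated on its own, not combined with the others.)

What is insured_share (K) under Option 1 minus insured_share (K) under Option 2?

-596

Option 1 (M := -11):
  H = 27
  Q = -15 + 4·27 = 93
  M = -11
  K = 50 − 4·27 + 4·(-11) = -102
Option 2 (Q := 28, M + 24):
  H = 27
  Q = 28
  M = 28 − 2·27 + 5·28 (+24 from intervention) = 138
  K = 50 − 4·27 + 4·138 = 494
K: -102 − 494 = -596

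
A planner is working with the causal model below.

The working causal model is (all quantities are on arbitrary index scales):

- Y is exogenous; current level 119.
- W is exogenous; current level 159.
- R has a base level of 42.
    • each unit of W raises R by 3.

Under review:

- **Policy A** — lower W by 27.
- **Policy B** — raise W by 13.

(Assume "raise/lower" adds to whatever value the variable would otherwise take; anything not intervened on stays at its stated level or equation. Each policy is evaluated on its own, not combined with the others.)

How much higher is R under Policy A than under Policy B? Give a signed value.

-120

Policy A (W − 27):
  W = 159 − 27 = 132
  R = 42 + 3·132 = 438
Policy B (W + 13):
  W = 159 + 13 = 172
  R = 42 + 3·172 = 558
R: 438 − 558 = -120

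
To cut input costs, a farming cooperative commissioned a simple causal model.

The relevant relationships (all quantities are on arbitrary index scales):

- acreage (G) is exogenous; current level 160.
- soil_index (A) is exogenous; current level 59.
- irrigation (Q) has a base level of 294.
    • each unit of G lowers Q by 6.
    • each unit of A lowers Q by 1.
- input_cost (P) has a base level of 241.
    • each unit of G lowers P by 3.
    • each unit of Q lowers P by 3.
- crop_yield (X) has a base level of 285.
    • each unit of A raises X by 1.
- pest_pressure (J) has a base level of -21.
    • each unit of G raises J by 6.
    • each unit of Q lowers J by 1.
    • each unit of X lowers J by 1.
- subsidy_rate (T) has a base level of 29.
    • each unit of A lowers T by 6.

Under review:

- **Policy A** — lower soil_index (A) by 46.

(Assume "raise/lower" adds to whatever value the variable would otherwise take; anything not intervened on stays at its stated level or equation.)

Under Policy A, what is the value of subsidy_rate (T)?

Policy A (A − 46):
  A = 59 − 46 = 13
  T = 29 − 6·13 = -49

-49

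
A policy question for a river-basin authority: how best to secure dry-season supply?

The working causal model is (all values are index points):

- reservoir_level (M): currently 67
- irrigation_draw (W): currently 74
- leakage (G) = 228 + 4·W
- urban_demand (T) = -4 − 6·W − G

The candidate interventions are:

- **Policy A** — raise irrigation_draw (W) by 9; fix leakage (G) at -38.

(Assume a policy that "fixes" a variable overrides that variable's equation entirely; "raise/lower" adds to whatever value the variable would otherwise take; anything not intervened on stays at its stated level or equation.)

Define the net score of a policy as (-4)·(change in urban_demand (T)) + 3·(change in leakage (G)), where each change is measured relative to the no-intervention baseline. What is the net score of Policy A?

-3718

Baseline:
  W = 74
  G = 228 + 4·74 = 524
  T = -4 − 6·74 − 524 = -972
Policy A (W + 9, G := -38):
  W = 74 + 9 = 83
  G = -38
  T = -4 − 6·83 − (-38) = -464
ΔT = -464 − (-972) = 508; ΔG = -38 − 524 = -562
Score = (-4)·508 + 3·(-562) = -3718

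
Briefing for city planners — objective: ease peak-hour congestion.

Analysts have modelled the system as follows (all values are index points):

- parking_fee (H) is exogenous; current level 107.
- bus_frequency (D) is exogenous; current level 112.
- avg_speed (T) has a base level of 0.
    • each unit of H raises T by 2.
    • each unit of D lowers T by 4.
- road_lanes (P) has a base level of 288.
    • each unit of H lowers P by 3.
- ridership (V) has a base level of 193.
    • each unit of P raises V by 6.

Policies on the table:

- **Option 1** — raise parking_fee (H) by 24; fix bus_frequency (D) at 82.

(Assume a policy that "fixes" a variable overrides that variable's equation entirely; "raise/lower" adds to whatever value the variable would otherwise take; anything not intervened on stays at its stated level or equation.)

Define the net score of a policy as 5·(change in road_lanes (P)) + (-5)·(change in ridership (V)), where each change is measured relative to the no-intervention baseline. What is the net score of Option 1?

1800

Baseline:
  H = 107
  P = 288 − 3·107 = -33
  V = 193 + 6·(-33) = -5
Option 1 (H + 24, D := 82):
  H = 107 + 24 = 131
  P = 288 − 3·131 = -105
  V = 193 + 6·(-105) = -437
ΔP = -105 − (-33) = -72; ΔV = -437 − (-5) = -432
Score = 5·(-72) + (-5)·(-432) = 1800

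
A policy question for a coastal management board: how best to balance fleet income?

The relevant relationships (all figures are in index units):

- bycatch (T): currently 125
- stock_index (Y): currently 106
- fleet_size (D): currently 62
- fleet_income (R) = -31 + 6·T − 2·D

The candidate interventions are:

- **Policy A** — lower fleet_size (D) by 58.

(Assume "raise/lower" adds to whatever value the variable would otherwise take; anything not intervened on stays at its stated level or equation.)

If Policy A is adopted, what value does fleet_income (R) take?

711

Policy A (D − 58):
  T = 125
  D = 62 − 58 = 4
  R = -31 + 6·125 − 2·4 = 711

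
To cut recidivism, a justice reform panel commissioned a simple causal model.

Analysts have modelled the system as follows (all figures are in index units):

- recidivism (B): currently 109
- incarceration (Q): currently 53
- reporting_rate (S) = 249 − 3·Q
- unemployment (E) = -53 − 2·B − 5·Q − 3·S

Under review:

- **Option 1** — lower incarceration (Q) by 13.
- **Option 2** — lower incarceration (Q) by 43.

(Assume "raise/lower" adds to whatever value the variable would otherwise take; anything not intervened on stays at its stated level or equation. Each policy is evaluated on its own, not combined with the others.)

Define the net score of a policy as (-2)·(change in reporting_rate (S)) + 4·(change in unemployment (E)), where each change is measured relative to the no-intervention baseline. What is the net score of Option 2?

-946

Baseline:
  B = 109
  Q = 53
  S = 249 − 3·53 = 90
  E = -53 − 2·109 − 5·53 − 3·90 = -806
Option 2 (Q − 43):
  B = 109
  Q = 53 − 43 = 10
  S = 249 − 3·10 = 219
  E = -53 − 2·109 − 5·10 − 3·219 = -978
ΔS = 219 − 90 = 129; ΔE = -978 − (-806) = -172
Score = (-2)·129 + 4·(-172) = -946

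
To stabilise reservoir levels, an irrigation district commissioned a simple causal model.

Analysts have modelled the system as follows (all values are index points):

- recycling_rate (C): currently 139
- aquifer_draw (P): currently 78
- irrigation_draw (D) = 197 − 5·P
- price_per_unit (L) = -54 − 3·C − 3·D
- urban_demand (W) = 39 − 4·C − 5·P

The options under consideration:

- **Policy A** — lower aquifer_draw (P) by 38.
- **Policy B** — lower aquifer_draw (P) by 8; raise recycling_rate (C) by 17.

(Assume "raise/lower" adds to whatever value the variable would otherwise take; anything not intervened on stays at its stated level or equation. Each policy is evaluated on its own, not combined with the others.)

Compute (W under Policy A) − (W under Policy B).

218

Policy A (P − 38):
  C = 139
  P = 78 − 38 = 40
  W = 39 − 4·139 − 5·40 = -717
Policy B (P − 8, C + 17):
  C = 139 + 17 = 156
  P = 78 − 8 = 70
  W = 39 − 4·156 − 5·70 = -935
W: -717 − (-935) = 218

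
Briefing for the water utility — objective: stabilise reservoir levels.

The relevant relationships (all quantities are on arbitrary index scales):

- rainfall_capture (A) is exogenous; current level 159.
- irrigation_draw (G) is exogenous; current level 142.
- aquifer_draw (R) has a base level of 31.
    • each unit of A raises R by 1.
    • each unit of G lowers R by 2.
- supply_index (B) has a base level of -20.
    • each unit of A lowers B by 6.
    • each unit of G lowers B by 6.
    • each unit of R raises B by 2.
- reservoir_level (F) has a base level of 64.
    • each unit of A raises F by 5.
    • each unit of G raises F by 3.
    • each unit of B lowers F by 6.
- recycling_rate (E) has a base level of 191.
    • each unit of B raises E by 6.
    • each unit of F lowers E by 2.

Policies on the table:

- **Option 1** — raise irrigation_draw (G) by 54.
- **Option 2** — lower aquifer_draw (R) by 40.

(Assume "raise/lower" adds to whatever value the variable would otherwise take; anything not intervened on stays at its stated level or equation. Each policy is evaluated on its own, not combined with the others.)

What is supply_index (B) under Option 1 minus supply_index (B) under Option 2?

-460

Option 1 (G + 54):
  A = 159
  G = 142 + 54 = 196
  R = 31 + 159 − 2·196 = -202
  B = -20 − 6·159 − 6·196 + 2·(-202) = -2554
Option 2 (R − 40):
  A = 159
  G = 142
  R = 31 + 159 − 2·142 (−40 from intervention) = -134
  B = -20 − 6·159 − 6·142 + 2·(-134) = -2094
B: -2554 − (-2094) = -460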